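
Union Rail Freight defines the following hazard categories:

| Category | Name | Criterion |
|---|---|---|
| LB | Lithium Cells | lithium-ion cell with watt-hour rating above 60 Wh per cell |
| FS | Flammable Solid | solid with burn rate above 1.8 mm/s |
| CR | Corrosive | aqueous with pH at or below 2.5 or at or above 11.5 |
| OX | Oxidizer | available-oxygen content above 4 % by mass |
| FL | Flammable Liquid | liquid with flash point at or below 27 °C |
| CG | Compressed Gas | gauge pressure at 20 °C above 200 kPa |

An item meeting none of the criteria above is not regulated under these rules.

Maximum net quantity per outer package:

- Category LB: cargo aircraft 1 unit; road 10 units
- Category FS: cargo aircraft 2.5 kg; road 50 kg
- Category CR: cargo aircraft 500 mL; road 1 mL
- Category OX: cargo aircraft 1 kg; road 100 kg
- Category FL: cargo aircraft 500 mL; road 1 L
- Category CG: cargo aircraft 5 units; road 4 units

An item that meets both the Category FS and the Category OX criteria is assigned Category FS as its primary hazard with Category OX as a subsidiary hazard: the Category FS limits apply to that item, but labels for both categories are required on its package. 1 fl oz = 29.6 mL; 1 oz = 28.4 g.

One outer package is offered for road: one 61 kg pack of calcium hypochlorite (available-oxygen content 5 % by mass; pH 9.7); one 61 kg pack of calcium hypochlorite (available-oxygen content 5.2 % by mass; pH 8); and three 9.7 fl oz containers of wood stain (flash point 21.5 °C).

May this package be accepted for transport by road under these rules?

Available-oxygen content 5 % by mass meets the Category OX criterion (Oxidizer), so the calcium hypochlorite is Category OX.
Calcium hypochlorite: available-oxygen content 5.2 % by mass > 4 % by mass → Category OX (Oxidizer).
Wood stain: flash point 21.5 °C ≤ 27 °C → Category FL (Flammable Liquid).
Category OX net quantity: 61 kg + 61 kg = 122 kg.
122 kg > 100 kg (road limit, Category OX) — over the limit.
Category FL quantity: three 9.7 fl oz containers = 861.36 mL.
861.36 mL is within the road limit of 1 L for Category FL.

No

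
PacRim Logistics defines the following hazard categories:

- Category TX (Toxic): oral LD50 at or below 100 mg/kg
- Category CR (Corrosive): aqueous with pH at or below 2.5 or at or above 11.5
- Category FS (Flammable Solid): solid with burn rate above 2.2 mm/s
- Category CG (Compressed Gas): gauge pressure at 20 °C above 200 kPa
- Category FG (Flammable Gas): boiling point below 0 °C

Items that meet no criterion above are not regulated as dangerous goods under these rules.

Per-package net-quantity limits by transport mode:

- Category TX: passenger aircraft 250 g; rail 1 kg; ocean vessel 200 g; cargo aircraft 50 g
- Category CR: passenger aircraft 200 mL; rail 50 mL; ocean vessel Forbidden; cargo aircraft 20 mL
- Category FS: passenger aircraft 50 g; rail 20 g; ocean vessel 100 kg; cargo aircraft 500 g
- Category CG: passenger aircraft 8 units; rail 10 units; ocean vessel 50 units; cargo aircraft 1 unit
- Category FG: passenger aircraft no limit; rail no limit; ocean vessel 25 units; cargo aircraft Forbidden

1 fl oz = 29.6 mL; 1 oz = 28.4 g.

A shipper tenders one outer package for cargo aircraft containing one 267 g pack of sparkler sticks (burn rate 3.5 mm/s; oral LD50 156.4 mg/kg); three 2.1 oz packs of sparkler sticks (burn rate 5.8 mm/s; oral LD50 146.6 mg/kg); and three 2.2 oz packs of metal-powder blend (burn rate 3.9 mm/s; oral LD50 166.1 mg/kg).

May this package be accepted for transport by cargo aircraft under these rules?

Burn rate 3.5 mm/s meets the Category FS criterion (Flammable Solid), so the sparkler sticks are Category FS.
Burn rate 5.8 mm/s meets the Category FS criterion (Flammable Solid), so the sparkler sticks are Category FS.
The metal-powder blend has burn rate 3.9 mm/s, which is > 2.2 mm/s, so it is Category FS (Flammable Solid).
Category FS net quantity: 267 g + (three 2.1 oz packs = 178.92 g) + (three 2.2 oz packs = 187.44 g) = 633.36 g.
633.36 g exceeds the cargo aircraft limit of 500 g for Category FS.

No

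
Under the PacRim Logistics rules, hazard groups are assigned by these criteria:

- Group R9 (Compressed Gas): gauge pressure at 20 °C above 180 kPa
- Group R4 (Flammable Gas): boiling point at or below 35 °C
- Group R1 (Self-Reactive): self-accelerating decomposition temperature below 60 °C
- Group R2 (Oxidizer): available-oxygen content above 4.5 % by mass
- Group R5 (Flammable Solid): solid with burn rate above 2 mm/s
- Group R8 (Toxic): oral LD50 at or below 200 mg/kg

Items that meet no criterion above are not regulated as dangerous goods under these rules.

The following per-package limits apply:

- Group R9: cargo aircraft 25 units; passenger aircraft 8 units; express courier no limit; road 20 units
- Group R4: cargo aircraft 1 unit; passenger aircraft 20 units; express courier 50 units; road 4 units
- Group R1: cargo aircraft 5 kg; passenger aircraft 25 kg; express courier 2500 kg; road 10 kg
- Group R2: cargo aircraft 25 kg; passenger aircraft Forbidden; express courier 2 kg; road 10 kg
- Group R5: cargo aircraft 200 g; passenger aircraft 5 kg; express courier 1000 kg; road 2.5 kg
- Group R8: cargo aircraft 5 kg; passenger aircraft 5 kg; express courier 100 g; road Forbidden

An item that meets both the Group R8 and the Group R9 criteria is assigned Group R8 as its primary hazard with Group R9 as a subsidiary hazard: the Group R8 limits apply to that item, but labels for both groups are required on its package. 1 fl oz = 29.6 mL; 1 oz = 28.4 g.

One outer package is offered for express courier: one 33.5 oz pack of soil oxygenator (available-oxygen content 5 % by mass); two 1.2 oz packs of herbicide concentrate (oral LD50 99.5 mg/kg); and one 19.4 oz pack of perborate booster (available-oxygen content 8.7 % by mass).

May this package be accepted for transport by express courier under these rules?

Soil oxygenator: available-oxygen content 5 % by mass > 4.5 % by mass → Group R2 (Oxidizer).
With oral LD50 99.5 mg/kg (≤ 200 mg/kg), the herbicide concentrate falls in Group R8.
Available-oxygen content 8.7 % by mass meets the Group R2 criterion (Oxidizer), so the perborate booster is Group R2.
Group R8 quantity: two 1.2 oz packs = 68.16 g.
That is within the Group R8 express courier limit of 100 g.
Total Group R2: (one 33.5 oz pack = 951.4 g) + (one 19.4 oz pack = 550.96 g) = 1502.36 g.
That is within the Group R2 express courier limit of 2 kg.
Every hazard group is within its express courier limit and no segregation rule is violated.

Yes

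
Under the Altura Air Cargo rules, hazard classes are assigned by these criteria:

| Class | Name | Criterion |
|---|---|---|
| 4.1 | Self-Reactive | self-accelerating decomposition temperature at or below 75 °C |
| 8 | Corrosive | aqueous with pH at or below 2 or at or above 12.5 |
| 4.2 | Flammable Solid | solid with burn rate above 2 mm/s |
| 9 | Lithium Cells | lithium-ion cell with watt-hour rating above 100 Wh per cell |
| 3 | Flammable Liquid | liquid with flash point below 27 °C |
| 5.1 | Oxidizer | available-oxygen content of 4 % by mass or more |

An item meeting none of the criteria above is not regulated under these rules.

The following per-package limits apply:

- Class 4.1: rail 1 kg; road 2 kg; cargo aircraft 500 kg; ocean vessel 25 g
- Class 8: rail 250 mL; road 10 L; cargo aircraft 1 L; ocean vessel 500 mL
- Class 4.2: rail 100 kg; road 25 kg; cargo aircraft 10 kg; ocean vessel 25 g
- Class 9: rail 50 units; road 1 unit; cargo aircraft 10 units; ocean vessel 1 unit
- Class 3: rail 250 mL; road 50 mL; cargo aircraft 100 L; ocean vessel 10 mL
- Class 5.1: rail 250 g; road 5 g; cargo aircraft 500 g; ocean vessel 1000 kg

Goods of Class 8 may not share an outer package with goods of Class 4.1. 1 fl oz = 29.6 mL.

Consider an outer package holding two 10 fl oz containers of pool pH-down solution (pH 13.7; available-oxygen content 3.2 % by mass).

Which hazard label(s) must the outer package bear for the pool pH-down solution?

Class 8

pH 13.7 meets the Class 8 criterion (Corrosive), so the pool pH-down solution is Class 8.
Only the Class 8 label is required.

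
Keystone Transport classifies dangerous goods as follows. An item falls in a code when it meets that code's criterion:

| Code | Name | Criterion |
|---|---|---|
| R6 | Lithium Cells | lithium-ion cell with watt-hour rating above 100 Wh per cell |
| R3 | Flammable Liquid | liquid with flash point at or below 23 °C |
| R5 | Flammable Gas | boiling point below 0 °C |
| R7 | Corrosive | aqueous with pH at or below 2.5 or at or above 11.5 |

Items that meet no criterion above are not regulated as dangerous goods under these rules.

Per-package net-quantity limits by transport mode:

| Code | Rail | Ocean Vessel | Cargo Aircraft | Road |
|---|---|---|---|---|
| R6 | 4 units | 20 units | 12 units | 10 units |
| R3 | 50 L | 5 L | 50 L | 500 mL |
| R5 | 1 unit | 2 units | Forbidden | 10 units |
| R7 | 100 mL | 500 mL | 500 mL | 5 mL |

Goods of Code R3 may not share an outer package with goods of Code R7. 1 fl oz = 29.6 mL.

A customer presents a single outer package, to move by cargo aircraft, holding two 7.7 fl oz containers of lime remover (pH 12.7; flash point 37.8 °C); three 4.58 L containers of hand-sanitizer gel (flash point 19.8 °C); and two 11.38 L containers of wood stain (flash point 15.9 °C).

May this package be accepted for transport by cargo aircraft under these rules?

No

Lime remover: pH 12.7 ≥ 11.5 → Code R7 (Corrosive).
With flash point 19.8 °C (≤ 23 °C), the hand-sanitizer gel falls in Code R3.
The wood stain has flash point 15.9 °C, which is ≤ 23 °C, so it is Code R3 (Flammable Liquid).
Code R3 net quantity: (three 4.58 L containers = 13.74 L) + (two 11.38 L containers = 22.76 L) = 36.5 L.
36.5 L is within the cargo aircraft limit of 50 L for Code R3.
Code R7 quantity: two 7.7 fl oz containers = 455.84 mL.
455.84 mL is within the cargo aircraft limit of 500 mL for Code R7.
Code R3 and Code R7 may not share an outer package.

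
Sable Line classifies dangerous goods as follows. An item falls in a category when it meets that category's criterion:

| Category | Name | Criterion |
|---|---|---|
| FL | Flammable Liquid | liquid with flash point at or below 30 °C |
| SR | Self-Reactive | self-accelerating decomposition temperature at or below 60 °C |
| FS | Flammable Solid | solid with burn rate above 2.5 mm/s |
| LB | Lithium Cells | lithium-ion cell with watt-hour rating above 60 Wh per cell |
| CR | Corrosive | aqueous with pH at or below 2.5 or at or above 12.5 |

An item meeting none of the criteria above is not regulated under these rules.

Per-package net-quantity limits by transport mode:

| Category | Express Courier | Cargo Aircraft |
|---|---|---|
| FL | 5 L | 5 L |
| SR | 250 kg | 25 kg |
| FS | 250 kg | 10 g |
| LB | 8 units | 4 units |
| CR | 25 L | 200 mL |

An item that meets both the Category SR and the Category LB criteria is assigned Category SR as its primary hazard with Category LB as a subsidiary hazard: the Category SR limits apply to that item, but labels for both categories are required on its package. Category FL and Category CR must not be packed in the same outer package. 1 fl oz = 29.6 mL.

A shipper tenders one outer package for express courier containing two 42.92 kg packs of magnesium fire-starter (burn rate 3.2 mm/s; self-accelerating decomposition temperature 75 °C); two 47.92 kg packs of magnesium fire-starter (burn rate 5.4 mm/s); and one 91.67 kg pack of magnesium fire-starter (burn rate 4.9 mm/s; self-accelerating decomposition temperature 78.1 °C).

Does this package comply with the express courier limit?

With burn rate 3.2 mm/s (> 2.5 mm/s), the magnesium fire-starter falls in Category FS.
The magnesium fire-starter has burn rate 5.4 mm/s, which is > 2.5 mm/s, so it is Category FS (Flammable Solid).
Burn rate 4.9 mm/s meets the Category FS criterion (Flammable Solid), so the magnesium fire-starter is Category FS.
Total Category FS: (two 42.92 kg packs = 85.84 kg) + (two 47.92 kg packs = 95.84 kg) + 91.67 kg = 273.35 kg.
273.35 kg > 250 kg (express courier limit, Category FS) — over the limit.

No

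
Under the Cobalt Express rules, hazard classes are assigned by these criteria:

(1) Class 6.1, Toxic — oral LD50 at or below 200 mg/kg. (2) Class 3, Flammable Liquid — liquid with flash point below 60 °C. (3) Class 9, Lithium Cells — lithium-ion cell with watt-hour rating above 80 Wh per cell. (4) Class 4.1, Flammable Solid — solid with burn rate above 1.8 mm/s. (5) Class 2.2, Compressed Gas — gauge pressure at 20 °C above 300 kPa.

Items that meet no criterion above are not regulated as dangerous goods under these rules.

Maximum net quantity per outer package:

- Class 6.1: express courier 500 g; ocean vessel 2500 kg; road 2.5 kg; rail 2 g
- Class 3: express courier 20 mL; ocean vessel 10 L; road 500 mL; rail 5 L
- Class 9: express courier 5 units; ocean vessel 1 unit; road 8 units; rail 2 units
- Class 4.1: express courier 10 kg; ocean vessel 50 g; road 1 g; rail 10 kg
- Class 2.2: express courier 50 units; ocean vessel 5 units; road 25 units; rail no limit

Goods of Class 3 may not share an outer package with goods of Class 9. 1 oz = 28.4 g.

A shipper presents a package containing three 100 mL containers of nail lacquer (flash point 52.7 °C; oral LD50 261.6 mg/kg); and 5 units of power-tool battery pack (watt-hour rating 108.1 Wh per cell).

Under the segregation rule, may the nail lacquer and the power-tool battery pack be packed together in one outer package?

Nail lacquer: flash point 52.7 °C < 60 °C → Class 3 (Flammable Liquid).
The power-tool battery pack has watt-hour rating 108.1 Wh per cell, which is > 80 Wh per cell, so it is Class 9 (Lithium Cells).
Class 3 and Class 9 may not share an outer package.

No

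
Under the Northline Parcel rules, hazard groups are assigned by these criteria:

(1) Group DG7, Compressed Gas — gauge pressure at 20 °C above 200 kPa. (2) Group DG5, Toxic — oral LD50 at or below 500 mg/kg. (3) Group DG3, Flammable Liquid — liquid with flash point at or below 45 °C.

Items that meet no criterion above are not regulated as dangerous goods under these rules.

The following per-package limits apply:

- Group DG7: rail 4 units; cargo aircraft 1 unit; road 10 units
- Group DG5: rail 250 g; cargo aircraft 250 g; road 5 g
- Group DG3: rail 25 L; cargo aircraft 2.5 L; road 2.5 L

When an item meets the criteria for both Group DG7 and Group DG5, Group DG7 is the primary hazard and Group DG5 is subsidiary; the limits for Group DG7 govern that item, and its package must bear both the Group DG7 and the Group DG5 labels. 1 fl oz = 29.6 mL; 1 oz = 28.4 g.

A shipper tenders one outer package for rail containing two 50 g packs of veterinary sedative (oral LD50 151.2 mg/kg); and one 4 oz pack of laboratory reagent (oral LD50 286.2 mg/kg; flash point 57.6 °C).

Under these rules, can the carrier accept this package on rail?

Veterinary sedative: oral LD50 151.2 mg/kg ≤ 500 mg/kg → Group DG5 (Toxic).
Oral LD50 286.2 mg/kg meets the Group DG5 criterion (Toxic), so the laboratory reagent is Group DG5.
Total Group DG5: (two 50 g packs = 100 g) + (one 4 oz pack = 113.6 g) = 213.6 g.
213.6 g ≤ 250 g (rail limit, Group DG5) — within limit.

Yes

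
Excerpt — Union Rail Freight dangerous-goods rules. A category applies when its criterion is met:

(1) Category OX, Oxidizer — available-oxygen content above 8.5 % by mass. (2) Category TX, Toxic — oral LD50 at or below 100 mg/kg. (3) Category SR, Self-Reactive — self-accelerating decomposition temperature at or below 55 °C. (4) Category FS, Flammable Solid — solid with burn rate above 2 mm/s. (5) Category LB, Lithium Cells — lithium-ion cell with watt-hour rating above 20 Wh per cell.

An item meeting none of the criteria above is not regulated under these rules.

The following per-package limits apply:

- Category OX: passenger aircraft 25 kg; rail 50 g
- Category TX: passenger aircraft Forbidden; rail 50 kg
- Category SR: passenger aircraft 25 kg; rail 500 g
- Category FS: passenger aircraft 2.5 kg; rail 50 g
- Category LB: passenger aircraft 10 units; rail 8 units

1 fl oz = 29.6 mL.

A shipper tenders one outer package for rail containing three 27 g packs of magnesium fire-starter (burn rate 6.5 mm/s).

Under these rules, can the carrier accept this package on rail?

Burn rate 6.5 mm/s meets the Category FS criterion (Flammable Solid), so the magnesium fire-starter is Category FS.
Category FS quantity: three 27 g packs = 81 g.
81 g exceeds the rail limit of 50 g for Category FS.

No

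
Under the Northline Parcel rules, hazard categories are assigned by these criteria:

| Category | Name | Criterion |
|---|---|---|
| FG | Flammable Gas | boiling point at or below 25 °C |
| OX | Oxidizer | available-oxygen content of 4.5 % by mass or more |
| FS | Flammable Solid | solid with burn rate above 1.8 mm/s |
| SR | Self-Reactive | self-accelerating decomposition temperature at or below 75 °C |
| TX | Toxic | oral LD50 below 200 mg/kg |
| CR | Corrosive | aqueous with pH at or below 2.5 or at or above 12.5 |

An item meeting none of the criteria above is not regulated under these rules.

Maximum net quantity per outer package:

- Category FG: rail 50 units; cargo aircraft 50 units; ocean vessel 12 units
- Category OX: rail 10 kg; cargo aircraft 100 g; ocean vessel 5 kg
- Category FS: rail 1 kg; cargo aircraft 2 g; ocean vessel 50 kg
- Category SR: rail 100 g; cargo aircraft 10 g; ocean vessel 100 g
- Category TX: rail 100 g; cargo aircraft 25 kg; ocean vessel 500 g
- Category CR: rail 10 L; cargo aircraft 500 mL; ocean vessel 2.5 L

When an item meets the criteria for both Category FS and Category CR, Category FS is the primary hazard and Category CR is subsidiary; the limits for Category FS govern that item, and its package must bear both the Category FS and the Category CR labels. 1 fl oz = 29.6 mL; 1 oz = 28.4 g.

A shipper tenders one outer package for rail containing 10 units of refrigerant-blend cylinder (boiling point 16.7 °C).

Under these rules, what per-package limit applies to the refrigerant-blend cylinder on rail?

50 units

Boiling point 16.7 °C meets the Category FG criterion (Flammable Gas), so the refrigerant-blend cylinder is Category FG.
The rail limit for Category FG is 50 units.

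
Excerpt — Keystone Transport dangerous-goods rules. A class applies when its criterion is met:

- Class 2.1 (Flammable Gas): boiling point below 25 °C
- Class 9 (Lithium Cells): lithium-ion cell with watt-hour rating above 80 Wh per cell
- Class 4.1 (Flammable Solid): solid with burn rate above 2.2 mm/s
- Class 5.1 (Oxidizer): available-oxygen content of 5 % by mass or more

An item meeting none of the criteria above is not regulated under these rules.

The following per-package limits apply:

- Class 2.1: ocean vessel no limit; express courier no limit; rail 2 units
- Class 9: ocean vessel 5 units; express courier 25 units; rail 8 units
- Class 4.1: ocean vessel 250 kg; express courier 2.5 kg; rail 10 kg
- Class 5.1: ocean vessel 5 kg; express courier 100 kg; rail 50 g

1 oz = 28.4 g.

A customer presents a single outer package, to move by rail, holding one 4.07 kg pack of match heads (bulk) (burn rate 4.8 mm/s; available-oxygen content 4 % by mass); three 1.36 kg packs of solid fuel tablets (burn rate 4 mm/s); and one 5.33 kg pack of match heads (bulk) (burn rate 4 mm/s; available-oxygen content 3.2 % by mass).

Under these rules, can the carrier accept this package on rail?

Burn rate 4.8 mm/s meets the Class 4.1 criterion (Flammable Solid), so the match heads (bulk) are Class 4.1.
Burn rate 4 mm/s meets the Class 4.1 criterion (Flammable Solid), so the solid fuel tablets are Class 4.1.
The match heads (bulk) have burn rate 4 mm/s, which is > 2.2 mm/s, so they are Class 4.1 (Flammable Solid).
Total Class 4.1: 4.07 kg + (three 1.36 kg packs = 4.08 kg) + 5.33 kg = 13.48 kg.
13.48 kg exceeds the rail limit of 10 kg for Class 4.1.

No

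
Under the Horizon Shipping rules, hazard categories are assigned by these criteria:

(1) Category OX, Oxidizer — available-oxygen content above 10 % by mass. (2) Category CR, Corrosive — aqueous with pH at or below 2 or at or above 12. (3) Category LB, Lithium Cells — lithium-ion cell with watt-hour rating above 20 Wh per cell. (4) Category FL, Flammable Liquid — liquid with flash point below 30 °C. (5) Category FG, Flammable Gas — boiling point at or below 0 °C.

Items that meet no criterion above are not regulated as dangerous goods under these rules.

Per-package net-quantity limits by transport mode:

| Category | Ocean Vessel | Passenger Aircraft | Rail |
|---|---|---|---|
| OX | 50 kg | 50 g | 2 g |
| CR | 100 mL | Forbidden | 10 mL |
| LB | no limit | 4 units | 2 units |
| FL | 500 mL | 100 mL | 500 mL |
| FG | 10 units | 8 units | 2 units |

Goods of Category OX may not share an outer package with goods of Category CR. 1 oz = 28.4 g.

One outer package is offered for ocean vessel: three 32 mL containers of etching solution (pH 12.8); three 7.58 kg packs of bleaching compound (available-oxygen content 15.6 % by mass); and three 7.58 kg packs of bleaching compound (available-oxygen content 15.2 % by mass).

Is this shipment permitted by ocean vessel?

No

Etching solution: pH 12.8 ≥ 12 → Category CR (Corrosive).
Available-oxygen content 15.6 % by mass meets the Category OX criterion (Oxidizer), so the bleaching compound is Category OX.
Bleaching compound: available-oxygen content 15.2 % by mass > 10 % by mass → Category OX (Oxidizer).
Category OX net quantity: (three 7.58 kg packs = 22.74 kg) + (three 7.58 kg packs = 22.74 kg) = 45.48 kg.
That is within the Category OX ocean vessel limit of 50 kg.
Category CR quantity: three 32 mL containers = 96 mL.
96 mL ≤ 100 mL (ocean vessel limit, Category CR) — within limit.
Category OX and Category CR may not share an outer package.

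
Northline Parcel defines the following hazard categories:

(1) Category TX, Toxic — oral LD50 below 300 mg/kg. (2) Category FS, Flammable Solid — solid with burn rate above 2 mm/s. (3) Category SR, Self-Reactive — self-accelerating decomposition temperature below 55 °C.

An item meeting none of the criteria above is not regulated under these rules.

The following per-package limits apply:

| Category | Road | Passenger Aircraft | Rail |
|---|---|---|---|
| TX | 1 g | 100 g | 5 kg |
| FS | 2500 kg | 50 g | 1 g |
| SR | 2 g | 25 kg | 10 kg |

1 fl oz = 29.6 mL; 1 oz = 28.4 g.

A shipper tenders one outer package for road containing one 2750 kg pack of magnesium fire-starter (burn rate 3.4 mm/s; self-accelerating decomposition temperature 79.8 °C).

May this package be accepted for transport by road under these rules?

No

Magnesium fire-starter: burn rate 3.4 mm/s > 2 mm/s → Category FS (Flammable Solid).
Category FS quantity: 2750 kg.
That exceeds the Category FS road limit of 2500 kg.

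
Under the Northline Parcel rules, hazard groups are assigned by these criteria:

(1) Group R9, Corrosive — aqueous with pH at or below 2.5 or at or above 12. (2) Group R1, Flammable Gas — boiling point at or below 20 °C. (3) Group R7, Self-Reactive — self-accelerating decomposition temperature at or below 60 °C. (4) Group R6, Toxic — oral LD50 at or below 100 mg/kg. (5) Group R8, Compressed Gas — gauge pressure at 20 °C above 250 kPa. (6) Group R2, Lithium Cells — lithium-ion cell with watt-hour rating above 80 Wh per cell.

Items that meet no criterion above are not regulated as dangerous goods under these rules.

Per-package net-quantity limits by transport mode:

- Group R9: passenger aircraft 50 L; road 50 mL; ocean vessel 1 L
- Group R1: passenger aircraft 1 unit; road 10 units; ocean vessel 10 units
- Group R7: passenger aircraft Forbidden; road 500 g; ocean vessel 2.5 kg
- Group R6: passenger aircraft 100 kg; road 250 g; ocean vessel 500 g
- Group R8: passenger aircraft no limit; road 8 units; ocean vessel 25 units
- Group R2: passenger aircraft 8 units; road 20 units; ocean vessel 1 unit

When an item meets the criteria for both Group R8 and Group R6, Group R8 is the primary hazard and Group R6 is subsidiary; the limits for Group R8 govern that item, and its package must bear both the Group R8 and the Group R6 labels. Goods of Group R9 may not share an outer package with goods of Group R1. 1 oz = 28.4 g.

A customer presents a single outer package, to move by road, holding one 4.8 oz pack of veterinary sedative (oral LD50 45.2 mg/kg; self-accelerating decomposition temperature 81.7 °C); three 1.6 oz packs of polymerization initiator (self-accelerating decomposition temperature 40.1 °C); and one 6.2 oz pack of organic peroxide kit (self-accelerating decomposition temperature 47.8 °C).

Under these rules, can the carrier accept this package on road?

The veterinary sedative has oral LD50 45.2 mg/kg, which is ≤ 100 mg/kg, so it is Group R6 (Toxic).
With self-accelerating decomposition temperature 40.1 °C (≤ 60 °C), the polymerization initiator falls in Group R7.
Self-accelerating decomposition temperature 47.8 °C meets the Group R7 criterion (Self-Reactive), so the organic peroxide kit is Group R7.
Group R7 net quantity: (three 1.6 oz packs = 136.32 g) + (one 6.2 oz pack = 176.08 g) = 312.4 g.
312.4 g is within the road limit of 500 g for Group R7.
Group R6 quantity: one 4.8 oz pack = 136.32 g.
136.32 g ≤ 250 g (road limit, Group R6) — within limit.
The segregation rule (Group R9 with Group R1) does not apply to Group R7 with Group R6.
Every hazard group is within its road limit and no segregation rule is violated.

Yes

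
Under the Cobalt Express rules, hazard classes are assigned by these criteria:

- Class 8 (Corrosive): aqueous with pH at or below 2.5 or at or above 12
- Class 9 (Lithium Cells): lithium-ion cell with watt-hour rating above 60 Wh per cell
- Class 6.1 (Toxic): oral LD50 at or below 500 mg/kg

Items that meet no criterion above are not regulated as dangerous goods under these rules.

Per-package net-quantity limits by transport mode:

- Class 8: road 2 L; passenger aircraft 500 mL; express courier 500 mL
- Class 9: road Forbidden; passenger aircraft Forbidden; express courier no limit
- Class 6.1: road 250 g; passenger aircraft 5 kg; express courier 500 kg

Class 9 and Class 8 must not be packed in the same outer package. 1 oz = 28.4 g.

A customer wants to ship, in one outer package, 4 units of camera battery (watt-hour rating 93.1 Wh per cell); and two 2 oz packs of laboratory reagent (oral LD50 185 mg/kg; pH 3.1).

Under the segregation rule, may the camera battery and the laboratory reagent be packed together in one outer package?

Camera battery: watt-hour rating 93.1 Wh per cell > 60 Wh per cell → Class 9 (Lithium Cells).
The laboratory reagent has oral LD50 185 mg/kg, which is ≤ 500 mg/kg, so it is Class 6.1 (Toxic).
No segregation rule bars Class 9 with Class 6.1.

Yes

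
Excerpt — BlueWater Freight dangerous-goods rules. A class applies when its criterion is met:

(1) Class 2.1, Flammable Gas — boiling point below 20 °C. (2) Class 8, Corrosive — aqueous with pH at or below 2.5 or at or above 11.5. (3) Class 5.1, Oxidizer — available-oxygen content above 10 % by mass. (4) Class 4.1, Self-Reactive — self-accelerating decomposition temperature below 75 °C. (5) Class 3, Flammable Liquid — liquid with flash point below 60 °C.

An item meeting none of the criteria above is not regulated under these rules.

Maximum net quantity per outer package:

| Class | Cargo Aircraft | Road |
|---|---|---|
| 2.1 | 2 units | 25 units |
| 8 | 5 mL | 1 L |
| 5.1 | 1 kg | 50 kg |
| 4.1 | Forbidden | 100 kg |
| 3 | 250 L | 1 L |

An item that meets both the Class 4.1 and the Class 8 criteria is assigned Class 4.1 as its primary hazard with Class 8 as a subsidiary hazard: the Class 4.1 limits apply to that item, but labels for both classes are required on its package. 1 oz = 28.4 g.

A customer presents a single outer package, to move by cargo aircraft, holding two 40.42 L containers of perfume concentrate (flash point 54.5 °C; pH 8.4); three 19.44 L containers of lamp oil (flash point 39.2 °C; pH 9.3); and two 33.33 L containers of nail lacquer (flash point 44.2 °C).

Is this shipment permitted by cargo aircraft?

Yes

Flash point 54.5 °C meets the Class 3 criterion (Flammable Liquid), so the perfume concentrate is Class 3.
Flash point 39.2 °C meets the Class 3 criterion (Flammable Liquid), so the lamp oil is Class 3.
The nail lacquer has flash point 44.2 °C, which is < 60 °C, so it is Class 3 (Flammable Liquid).
Total Class 3: (two 40.42 L containers = 80.84 L) + (three 19.44 L containers = 58.32 L) + (two 33.33 L containers = 66.66 L) = 205.82 L.
That is within the Class 3 cargo aircraft limit of 250 L.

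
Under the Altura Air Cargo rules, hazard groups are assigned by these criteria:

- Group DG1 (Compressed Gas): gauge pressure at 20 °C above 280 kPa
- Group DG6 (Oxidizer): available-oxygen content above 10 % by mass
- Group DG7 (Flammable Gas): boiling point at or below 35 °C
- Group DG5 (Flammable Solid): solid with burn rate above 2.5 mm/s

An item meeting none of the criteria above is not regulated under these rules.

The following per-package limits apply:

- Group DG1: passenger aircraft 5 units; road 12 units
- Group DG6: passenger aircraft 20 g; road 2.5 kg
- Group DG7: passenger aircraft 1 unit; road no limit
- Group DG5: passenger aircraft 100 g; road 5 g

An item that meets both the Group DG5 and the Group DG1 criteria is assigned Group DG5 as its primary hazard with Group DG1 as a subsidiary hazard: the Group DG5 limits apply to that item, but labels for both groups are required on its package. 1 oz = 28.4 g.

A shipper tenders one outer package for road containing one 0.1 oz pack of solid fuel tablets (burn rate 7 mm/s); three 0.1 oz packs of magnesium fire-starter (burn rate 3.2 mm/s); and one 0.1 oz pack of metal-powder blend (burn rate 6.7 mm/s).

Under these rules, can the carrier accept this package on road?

The solid fuel tablets have burn rate 7 mm/s, which is > 2.5 mm/s, so they are Group DG5 (Flammable Solid).
The magnesium fire-starter has burn rate 3.2 mm/s, which is > 2.5 mm/s, so it is Group DG5 (Flammable Solid).
The metal-powder blend has burn rate 6.7 mm/s, which is > 2.5 mm/s, so it is Group DG5 (Flammable Solid).
Total Group DG5: (one 0.1 oz pack = 2.84 g) + (three 0.1 oz packs = 8.52 g) + (one 0.1 oz pack = 2.84 g) = 14.2 g.
That exceeds the Group DG5 road limit of 5 g.

No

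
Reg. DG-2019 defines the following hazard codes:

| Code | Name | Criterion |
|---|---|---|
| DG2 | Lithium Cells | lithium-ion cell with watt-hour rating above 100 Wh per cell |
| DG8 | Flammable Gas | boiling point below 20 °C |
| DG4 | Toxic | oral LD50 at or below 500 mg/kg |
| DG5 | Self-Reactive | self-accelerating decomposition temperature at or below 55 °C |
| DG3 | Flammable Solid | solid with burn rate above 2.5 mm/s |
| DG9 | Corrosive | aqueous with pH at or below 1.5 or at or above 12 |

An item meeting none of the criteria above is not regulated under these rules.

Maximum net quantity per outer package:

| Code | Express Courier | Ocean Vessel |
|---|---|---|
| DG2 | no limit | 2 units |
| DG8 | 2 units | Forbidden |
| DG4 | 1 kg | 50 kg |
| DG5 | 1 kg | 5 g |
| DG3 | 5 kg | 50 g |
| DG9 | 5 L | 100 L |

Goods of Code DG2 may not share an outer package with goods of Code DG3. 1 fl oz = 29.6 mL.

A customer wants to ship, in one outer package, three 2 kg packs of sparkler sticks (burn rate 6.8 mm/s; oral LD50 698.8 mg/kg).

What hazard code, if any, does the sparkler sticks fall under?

Code DG3

With burn rate 6.8 mm/s (> 2.5 mm/s), the sparkler sticks fall in Code DG3.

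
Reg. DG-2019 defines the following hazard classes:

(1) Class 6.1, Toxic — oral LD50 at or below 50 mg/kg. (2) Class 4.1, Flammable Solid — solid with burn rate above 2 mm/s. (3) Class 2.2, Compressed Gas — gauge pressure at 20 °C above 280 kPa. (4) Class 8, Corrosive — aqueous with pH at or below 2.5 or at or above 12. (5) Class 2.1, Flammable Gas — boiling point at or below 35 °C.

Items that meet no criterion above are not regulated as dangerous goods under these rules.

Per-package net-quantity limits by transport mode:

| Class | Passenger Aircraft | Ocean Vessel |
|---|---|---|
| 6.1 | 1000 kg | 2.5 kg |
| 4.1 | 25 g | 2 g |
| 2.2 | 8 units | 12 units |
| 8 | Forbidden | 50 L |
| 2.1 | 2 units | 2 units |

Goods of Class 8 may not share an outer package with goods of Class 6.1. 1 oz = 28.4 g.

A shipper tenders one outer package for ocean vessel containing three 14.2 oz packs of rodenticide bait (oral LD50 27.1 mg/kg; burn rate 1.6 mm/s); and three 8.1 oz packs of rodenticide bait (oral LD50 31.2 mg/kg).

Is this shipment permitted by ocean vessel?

Yes

With oral LD50 27.1 mg/kg (≤ 50 mg/kg), the rodenticide bait falls in Class 6.1.
Rodenticide bait: oral LD50 31.2 mg/kg ≤ 50 mg/kg → Class 6.1 (Toxic).
Total Class 6.1: (three 14.2 oz packs = 1209.84 g) + (three 8.1 oz packs = 690.12 g) = 1899.96 g.
1899.96 g ≤ 2.5 kg (ocean vessel limit, Class 6.1) — within limit.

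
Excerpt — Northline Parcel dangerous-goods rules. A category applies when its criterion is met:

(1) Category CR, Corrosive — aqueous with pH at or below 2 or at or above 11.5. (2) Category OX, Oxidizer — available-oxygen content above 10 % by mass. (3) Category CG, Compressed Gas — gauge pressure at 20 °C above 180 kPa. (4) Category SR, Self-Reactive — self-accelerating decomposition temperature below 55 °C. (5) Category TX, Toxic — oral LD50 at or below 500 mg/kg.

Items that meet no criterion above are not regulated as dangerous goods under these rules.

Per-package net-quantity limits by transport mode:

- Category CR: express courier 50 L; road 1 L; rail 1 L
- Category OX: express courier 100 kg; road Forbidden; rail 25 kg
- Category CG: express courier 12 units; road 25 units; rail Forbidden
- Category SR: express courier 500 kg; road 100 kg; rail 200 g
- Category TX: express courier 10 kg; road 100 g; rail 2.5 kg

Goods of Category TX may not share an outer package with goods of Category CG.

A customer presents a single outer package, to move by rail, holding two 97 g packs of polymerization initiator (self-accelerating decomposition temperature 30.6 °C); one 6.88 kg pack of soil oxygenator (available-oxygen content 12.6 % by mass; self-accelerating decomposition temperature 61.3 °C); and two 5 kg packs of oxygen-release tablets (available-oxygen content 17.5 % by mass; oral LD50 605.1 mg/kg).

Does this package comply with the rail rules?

Yes

The polymerization initiator has self-accelerating decomposition temperature 30.6 °C, which is < 55 °C, so it is Category SR (Self-Reactive).
The soil oxygenator has available-oxygen content 12.6 % by mass, which is > 10 % by mass, so it is Category OX (Oxidizer).
With available-oxygen content 17.5 % by mass (> 10 % by mass), the oxygen-release tablets fall in Category OX.
Category SR quantity: two 97 g packs = 194 g.
194 g is within the rail limit of 200 g for Category SR.
Total Category OX: 6.88 kg + (two 5 kg packs = 10 kg) = 16.88 kg.
That is within the Category OX rail limit of 25 kg.
The segregation rule (Category TX with Category CG) does not apply to Category SR with Category OX.
Every hazard category is within its rail limit and no segregation rule is violated.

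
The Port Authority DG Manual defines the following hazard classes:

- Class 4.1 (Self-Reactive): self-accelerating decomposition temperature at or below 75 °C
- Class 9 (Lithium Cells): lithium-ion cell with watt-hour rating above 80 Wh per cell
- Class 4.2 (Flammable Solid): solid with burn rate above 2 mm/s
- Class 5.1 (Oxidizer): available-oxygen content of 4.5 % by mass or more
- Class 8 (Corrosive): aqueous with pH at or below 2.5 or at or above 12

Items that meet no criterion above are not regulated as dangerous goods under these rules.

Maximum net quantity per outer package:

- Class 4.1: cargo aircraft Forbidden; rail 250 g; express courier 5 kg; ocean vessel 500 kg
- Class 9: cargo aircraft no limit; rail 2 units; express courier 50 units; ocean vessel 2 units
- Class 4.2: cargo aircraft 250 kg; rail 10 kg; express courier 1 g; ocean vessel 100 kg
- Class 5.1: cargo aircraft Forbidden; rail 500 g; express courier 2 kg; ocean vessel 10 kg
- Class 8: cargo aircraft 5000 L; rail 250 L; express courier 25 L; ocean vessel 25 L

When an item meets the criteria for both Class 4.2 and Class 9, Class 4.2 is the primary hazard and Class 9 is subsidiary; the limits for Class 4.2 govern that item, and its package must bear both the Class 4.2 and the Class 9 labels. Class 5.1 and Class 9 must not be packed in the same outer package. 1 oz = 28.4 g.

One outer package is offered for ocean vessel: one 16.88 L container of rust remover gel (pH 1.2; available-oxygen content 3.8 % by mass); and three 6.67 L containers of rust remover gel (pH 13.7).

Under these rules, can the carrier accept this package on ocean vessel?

pH 1.2 meets the Class 8 criterion (Corrosive), so the rust remover gel is Class 8.
pH 13.7 meets the Class 8 criterion (Corrosive), so the rust remover gel is Class 8.
Class 8 net quantity: 16.88 L + (three 6.67 L containers = 20.01 L) = 36.89 L.
36.89 L > 25 L (ocean vessel limit, Class 8) — over the limit.

No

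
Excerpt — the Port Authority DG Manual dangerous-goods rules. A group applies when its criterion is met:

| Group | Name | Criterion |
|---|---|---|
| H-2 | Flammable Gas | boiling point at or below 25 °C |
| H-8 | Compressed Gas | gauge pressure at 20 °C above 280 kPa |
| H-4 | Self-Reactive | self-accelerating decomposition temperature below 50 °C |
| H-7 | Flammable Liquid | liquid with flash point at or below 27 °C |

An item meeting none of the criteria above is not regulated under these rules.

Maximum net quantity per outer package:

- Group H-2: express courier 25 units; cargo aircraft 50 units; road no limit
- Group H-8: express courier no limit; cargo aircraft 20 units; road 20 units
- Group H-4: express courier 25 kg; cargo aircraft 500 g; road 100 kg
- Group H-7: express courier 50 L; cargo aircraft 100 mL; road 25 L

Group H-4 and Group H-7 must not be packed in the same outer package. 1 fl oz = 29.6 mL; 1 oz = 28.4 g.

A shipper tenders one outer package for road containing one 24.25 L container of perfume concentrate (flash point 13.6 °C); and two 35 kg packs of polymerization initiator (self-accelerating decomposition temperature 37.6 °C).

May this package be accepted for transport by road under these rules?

No

Perfume concentrate: flash point 13.6 °C ≤ 27 °C → Group H-7 (Flammable Liquid).
With self-accelerating decomposition temperature 37.6 °C (< 50 °C), the polymerization initiator falls in Group H-4.
Group H-4 quantity: two 35 kg packs = 70 kg.
That is within the Group H-4 road limit of 100 kg.
Group H-7 quantity: 24.25 L.
That is within the Group H-7 road limit of 25 L.
Group H-4 and Group H-7 may not share an outer package.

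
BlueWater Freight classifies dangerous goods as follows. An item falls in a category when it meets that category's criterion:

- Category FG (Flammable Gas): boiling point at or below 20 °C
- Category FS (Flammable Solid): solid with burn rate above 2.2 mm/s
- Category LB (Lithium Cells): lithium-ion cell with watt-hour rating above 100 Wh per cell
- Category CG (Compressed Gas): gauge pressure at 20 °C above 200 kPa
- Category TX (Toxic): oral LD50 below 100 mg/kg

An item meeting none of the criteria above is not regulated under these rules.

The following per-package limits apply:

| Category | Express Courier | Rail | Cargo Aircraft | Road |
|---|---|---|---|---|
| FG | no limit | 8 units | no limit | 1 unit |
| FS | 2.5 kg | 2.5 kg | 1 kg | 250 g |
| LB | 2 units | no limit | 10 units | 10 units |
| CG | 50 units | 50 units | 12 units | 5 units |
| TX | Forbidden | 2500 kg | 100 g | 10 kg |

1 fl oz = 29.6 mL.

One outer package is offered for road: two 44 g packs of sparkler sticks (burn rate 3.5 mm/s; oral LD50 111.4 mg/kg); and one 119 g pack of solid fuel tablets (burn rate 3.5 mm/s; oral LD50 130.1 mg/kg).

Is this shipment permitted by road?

Sparkler sticks: burn rate 3.5 mm/s > 2.2 mm/s → Category FS (Flammable Solid).
With burn rate 3.5 mm/s (> 2.2 mm/s), the solid fuel tablets fall in Category FS.
Category FS net quantity: (two 44 g packs = 88 g) + 119 g = 207 g.
That is within the Category FS road limit of 250 g.

Yes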